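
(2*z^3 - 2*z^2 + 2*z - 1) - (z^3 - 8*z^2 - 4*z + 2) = z^3 + 6*z^2 + 6*z - 3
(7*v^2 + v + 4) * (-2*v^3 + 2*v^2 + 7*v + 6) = -14*v^5 + 12*v^4 + 43*v^3 + 57*v^2 + 34*v + 24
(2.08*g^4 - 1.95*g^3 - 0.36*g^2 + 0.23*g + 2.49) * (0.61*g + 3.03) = 1.2688*g^5 + 5.1129*g^4 - 6.1281*g^3 - 0.9505*g^2 + 2.2158*g + 7.5447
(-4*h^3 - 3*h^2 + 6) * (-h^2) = 4*h^5 + 3*h^4 - 6*h^2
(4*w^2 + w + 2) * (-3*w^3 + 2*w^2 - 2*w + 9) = -12*w^5 + 5*w^4 - 12*w^3 + 38*w^2 + 5*w + 18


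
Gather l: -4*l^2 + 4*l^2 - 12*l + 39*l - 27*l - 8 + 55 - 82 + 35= 0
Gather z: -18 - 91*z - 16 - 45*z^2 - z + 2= -45*z^2 - 92*z - 32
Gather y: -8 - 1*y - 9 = -y - 17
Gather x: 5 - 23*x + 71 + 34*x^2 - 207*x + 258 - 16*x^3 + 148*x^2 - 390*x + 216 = -16*x^3 + 182*x^2 - 620*x + 550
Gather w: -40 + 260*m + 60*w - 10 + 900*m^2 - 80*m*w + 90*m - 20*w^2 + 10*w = 900*m^2 + 350*m - 20*w^2 + w*(70 - 80*m) - 50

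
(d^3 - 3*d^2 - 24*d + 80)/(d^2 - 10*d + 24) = (d^2 + d - 20)/(d - 6)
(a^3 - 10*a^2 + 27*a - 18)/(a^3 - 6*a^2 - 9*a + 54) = (a - 1)/(a + 3)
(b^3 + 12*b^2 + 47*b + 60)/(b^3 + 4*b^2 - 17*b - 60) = (b + 4)/(b - 4)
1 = 1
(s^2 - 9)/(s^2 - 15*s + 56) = (s^2 - 9)/(s^2 - 15*s + 56)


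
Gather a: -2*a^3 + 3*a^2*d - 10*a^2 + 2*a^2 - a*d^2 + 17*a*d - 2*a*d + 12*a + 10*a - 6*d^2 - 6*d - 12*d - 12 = -2*a^3 + a^2*(3*d - 8) + a*(-d^2 + 15*d + 22) - 6*d^2 - 18*d - 12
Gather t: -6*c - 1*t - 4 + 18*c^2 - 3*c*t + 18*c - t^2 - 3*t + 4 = 18*c^2 + 12*c - t^2 + t*(-3*c - 4)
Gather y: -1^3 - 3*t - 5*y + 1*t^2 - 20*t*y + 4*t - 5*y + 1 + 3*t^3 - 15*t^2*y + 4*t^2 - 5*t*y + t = 3*t^3 + 5*t^2 + 2*t + y*(-15*t^2 - 25*t - 10)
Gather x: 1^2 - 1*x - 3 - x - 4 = -2*x - 6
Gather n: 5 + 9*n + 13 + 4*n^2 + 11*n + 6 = 4*n^2 + 20*n + 24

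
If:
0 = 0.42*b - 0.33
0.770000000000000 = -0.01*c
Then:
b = 0.79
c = -77.00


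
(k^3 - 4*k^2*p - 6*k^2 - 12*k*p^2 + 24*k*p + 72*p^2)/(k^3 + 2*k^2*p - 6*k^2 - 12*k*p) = (k - 6*p)/k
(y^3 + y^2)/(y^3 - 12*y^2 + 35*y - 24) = y^2*(y + 1)/(y^3 - 12*y^2 + 35*y - 24)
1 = 1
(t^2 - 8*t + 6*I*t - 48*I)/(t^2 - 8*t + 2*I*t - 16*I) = (t + 6*I)/(t + 2*I)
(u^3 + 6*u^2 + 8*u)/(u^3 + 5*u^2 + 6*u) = (u + 4)/(u + 3)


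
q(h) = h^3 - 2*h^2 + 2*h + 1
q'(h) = 3*h^2 - 4*h + 2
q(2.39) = 8.01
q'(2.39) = 9.58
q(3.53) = 27.13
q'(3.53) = 25.26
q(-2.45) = -30.61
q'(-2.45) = 29.81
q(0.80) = 1.83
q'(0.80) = 0.72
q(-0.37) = -0.06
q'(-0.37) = 3.89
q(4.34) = 53.76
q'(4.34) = 41.15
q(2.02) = 5.12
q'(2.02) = 6.16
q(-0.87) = -2.91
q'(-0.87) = 7.75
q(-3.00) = -50.00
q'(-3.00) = 41.00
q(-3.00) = -50.00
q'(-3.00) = 41.00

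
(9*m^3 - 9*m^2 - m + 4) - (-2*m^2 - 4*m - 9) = 9*m^3 - 7*m^2 + 3*m + 13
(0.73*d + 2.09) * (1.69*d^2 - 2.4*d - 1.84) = 1.2337*d^3 + 1.7801*d^2 - 6.3592*d - 3.8456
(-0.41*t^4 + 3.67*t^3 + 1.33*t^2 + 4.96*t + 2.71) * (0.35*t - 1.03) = -0.1435*t^5 + 1.7068*t^4 - 3.3146*t^3 + 0.3661*t^2 - 4.1603*t - 2.7913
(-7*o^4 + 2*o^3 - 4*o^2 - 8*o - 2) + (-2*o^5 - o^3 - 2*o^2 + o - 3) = -2*o^5 - 7*o^4 + o^3 - 6*o^2 - 7*o - 5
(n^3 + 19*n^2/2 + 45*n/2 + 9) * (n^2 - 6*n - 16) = n^5 + 7*n^4/2 - 101*n^3/2 - 278*n^2 - 414*n - 144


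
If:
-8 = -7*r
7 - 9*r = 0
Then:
No Solution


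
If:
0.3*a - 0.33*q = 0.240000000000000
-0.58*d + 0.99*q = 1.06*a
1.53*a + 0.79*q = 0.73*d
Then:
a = -0.14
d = -1.20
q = -0.85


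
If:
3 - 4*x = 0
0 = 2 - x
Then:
No Solution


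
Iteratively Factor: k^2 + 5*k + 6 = (k + 3)*(k + 2)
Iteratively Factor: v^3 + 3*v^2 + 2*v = (v)*(v^2 + 3*v + 2) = v*(v + 1)*(v + 2)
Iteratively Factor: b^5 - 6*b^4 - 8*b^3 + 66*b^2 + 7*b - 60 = (b - 5)*(b^4 - b^3 - 13*b^2 + b + 12) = (b - 5)*(b + 1)*(b^3 - 2*b^2 - 11*b + 12) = (b - 5)*(b + 1)*(b + 3)*(b^2 - 5*b + 4) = (b - 5)*(b - 4)*(b + 1)*(b + 3)*(b - 1)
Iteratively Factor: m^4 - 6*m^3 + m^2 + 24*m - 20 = (m - 1)*(m^3 - 5*m^2 - 4*m + 20) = (m - 1)*(m + 2)*(m^2 - 7*m + 10) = (m - 5)*(m - 1)*(m + 2)*(m - 2)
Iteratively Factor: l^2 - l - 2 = (l - 2)*(l + 1)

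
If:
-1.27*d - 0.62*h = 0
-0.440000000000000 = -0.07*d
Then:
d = 6.29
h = -12.88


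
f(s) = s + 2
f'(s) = 1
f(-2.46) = -0.46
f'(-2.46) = 1.00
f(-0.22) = 1.78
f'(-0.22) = 1.00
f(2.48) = 4.48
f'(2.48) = 1.00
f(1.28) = 3.28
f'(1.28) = 1.00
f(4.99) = 6.99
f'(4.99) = 1.00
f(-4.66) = -2.66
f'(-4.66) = 1.00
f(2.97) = 4.97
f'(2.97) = 1.00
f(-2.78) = -0.78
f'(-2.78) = 1.00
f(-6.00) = -4.00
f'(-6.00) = 1.00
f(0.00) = 2.00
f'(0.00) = 1.00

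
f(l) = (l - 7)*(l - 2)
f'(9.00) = 9.00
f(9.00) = 14.00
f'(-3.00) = -15.00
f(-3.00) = 50.00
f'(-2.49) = -13.98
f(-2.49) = 42.61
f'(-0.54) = -10.08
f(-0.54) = 19.15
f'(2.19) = -4.62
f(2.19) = -0.91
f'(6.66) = 4.32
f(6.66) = -1.58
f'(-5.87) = -20.74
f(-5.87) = 101.29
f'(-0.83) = -10.66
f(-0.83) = 22.16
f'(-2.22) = -13.44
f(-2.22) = 38.91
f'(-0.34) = -9.68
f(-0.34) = 17.18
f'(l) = 2*l - 9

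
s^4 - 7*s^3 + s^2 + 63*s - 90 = (s - 5)*(s - 3)*(s - 2)*(s + 3)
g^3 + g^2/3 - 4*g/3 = g*(g - 1)*(g + 4/3)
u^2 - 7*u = u*(u - 7)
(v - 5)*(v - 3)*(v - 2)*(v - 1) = v^4 - 11*v^3 + 41*v^2 - 61*v + 30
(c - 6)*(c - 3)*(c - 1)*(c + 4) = c^4 - 6*c^3 - 13*c^2 + 90*c - 72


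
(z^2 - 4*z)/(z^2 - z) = (z - 4)/(z - 1)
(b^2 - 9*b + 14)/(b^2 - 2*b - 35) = (b - 2)/(b + 5)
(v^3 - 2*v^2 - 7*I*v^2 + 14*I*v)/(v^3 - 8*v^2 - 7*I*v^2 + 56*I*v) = (v - 2)/(v - 8)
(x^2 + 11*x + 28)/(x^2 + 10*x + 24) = (x + 7)/(x + 6)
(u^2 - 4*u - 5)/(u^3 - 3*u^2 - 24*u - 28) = (-u^2 + 4*u + 5)/(-u^3 + 3*u^2 + 24*u + 28)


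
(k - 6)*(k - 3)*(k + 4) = k^3 - 5*k^2 - 18*k + 72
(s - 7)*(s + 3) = s^2 - 4*s - 21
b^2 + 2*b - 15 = (b - 3)*(b + 5)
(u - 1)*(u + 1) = u^2 - 1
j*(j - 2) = j^2 - 2*j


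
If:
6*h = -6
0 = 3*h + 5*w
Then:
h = -1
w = 3/5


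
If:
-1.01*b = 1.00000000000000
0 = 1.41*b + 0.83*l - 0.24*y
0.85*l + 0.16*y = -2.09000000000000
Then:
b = -0.99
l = -0.83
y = -8.67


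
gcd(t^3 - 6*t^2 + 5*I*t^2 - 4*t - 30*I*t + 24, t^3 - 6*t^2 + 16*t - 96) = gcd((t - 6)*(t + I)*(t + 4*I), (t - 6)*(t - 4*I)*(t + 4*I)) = t^2 + t*(-6 + 4*I) - 24*I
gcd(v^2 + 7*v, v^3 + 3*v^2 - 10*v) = v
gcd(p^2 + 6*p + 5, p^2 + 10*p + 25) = p + 5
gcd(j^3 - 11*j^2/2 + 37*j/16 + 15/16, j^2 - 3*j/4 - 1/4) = j + 1/4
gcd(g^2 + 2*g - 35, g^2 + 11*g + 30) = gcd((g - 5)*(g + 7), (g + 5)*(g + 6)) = 1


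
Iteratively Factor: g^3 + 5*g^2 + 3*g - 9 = (g + 3)*(g^2 + 2*g - 3) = (g - 1)*(g + 3)*(g + 3)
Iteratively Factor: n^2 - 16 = (n - 4)*(n + 4)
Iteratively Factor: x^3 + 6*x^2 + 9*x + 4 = (x + 1)*(x^2 + 5*x + 4) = (x + 1)^2*(x + 4)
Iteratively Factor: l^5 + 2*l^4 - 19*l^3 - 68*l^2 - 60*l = (l + 2)*(l^4 - 19*l^2 - 30*l) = (l + 2)*(l + 3)*(l^3 - 3*l^2 - 10*l) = l*(l + 2)*(l + 3)*(l^2 - 3*l - 10) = l*(l + 2)^2*(l + 3)*(l - 5)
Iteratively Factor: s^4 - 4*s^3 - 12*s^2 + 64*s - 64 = (s - 2)*(s^3 - 2*s^2 - 16*s + 32) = (s - 2)^2*(s^2 - 16) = (s - 2)^2*(s + 4)*(s - 4)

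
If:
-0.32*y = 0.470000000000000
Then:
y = -1.47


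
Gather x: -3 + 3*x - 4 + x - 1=4*x - 8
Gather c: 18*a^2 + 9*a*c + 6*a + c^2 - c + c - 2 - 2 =18*a^2 + 9*a*c + 6*a + c^2 - 4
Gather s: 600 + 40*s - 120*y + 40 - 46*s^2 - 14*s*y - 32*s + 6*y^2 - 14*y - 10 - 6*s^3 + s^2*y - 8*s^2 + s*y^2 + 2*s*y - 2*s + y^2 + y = -6*s^3 + s^2*(y - 54) + s*(y^2 - 12*y + 6) + 7*y^2 - 133*y + 630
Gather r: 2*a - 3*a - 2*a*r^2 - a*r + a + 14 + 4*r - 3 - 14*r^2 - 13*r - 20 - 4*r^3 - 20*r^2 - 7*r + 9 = -4*r^3 + r^2*(-2*a - 34) + r*(-a - 16)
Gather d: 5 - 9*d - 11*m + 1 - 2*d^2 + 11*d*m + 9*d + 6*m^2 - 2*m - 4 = -2*d^2 + 11*d*m + 6*m^2 - 13*m + 2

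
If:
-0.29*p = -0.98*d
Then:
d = 0.295918367346939*p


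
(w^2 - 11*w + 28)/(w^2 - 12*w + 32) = (w - 7)/(w - 8)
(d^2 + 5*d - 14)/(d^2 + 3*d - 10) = (d + 7)/(d + 5)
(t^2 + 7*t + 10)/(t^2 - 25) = (t + 2)/(t - 5)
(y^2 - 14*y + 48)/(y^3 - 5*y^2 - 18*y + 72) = (y - 8)/(y^2 + y - 12)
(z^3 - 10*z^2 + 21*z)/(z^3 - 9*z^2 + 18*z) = (z - 7)/(z - 6)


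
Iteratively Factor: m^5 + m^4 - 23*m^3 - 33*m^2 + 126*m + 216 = (m + 3)*(m^4 - 2*m^3 - 17*m^2 + 18*m + 72) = (m + 2)*(m + 3)*(m^3 - 4*m^2 - 9*m + 36) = (m + 2)*(m + 3)^2*(m^2 - 7*m + 12) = (m - 4)*(m + 2)*(m + 3)^2*(m - 3)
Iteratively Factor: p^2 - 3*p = (p)*(p - 3)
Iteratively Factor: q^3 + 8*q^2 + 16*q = (q)*(q^2 + 8*q + 16) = q*(q + 4)*(q + 4)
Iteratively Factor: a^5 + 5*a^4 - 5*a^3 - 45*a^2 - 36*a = (a - 3)*(a^4 + 8*a^3 + 19*a^2 + 12*a) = a*(a - 3)*(a^3 + 8*a^2 + 19*a + 12) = a*(a - 3)*(a + 4)*(a^2 + 4*a + 3) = a*(a - 3)*(a + 3)*(a + 4)*(a + 1)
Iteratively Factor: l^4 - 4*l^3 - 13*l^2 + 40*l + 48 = (l - 4)*(l^3 - 13*l - 12) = (l - 4)*(l + 3)*(l^2 - 3*l - 4) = (l - 4)^2*(l + 3)*(l + 1)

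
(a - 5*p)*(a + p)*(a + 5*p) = a^3 + a^2*p - 25*a*p^2 - 25*p^3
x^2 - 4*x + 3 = (x - 3)*(x - 1)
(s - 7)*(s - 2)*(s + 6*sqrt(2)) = s^3 - 9*s^2 + 6*sqrt(2)*s^2 - 54*sqrt(2)*s + 14*s + 84*sqrt(2)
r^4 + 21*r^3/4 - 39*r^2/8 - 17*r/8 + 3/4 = (r - 1)*(r - 1/4)*(r + 1/2)*(r + 6)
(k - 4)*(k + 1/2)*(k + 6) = k^3 + 5*k^2/2 - 23*k - 12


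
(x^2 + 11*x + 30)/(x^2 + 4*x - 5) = (x + 6)/(x - 1)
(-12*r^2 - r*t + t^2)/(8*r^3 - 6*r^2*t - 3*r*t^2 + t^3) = (-3*r - t)/(2*r^2 - r*t - t^2)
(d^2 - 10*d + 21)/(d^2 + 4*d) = (d^2 - 10*d + 21)/(d*(d + 4))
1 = 1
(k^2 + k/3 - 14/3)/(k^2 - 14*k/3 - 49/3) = (k - 2)/(k - 7)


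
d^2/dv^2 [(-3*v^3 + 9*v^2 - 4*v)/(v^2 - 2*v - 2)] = 4*(-2*v^3 + 9*v^2 - 30*v + 26)/(v^6 - 6*v^5 + 6*v^4 + 16*v^3 - 12*v^2 - 24*v - 8)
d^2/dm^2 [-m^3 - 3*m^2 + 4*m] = -6*m - 6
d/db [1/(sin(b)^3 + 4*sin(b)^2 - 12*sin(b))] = (-3*cos(b) - 8/tan(b) + 12*cos(b)/sin(b)^2)/((sin(b) - 2)^2*(sin(b) + 6)^2)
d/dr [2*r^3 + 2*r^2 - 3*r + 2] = 6*r^2 + 4*r - 3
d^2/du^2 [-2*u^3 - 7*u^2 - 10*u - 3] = -12*u - 14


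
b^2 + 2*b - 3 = (b - 1)*(b + 3)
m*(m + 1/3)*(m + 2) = m^3 + 7*m^2/3 + 2*m/3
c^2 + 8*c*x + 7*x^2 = (c + x)*(c + 7*x)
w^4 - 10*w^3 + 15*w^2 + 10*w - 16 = (w - 8)*(w - 2)*(w - 1)*(w + 1)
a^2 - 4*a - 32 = (a - 8)*(a + 4)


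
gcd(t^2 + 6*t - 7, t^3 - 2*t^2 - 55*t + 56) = t^2 + 6*t - 7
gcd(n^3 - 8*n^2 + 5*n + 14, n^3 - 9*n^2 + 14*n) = n^2 - 9*n + 14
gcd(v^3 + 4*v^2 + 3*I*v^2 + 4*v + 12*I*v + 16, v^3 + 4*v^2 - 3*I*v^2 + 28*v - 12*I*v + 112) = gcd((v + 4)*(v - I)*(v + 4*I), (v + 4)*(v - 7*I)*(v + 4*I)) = v^2 + v*(4 + 4*I) + 16*I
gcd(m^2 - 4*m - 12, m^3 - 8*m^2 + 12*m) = m - 6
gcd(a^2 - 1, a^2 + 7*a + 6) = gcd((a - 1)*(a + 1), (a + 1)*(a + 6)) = a + 1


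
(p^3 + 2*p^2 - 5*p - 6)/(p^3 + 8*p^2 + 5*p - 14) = (p^3 + 2*p^2 - 5*p - 6)/(p^3 + 8*p^2 + 5*p - 14)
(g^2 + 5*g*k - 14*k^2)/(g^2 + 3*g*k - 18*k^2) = (g^2 + 5*g*k - 14*k^2)/(g^2 + 3*g*k - 18*k^2)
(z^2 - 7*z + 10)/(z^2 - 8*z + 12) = (z - 5)/(z - 6)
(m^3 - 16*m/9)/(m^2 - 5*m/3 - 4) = m*(3*m - 4)/(3*(m - 3))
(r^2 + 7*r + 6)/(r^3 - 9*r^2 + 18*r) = (r^2 + 7*r + 6)/(r*(r^2 - 9*r + 18))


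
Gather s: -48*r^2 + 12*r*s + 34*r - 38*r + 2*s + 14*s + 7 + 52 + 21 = -48*r^2 - 4*r + s*(12*r + 16) + 80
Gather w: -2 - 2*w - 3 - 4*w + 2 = -6*w - 3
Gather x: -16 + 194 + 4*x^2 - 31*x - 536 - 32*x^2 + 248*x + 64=-28*x^2 + 217*x - 294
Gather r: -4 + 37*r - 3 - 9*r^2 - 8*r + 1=-9*r^2 + 29*r - 6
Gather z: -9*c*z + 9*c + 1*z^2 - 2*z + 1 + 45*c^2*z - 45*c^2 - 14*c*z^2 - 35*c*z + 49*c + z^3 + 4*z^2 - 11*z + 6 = -45*c^2 + 58*c + z^3 + z^2*(5 - 14*c) + z*(45*c^2 - 44*c - 13) + 7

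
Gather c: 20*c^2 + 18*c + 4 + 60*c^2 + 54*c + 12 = 80*c^2 + 72*c + 16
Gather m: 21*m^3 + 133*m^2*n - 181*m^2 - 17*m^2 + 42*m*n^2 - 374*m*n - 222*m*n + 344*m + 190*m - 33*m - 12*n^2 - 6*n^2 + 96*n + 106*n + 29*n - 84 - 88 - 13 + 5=21*m^3 + m^2*(133*n - 198) + m*(42*n^2 - 596*n + 501) - 18*n^2 + 231*n - 180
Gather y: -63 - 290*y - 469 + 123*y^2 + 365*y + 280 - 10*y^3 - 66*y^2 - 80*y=-10*y^3 + 57*y^2 - 5*y - 252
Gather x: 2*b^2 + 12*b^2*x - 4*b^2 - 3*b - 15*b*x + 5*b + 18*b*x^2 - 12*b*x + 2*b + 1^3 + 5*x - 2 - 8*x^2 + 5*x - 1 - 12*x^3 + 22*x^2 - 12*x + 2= -2*b^2 + 4*b - 12*x^3 + x^2*(18*b + 14) + x*(12*b^2 - 27*b - 2)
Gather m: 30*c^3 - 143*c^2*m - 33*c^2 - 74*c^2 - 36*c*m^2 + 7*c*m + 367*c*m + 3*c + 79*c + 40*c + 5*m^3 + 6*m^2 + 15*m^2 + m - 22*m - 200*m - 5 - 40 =30*c^3 - 107*c^2 + 122*c + 5*m^3 + m^2*(21 - 36*c) + m*(-143*c^2 + 374*c - 221) - 45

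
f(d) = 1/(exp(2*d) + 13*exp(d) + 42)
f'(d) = (-2*exp(2*d) - 13*exp(d))/(exp(2*d) + 13*exp(d) + 42)^2 = (-2*exp(d) - 13)*exp(d)/(exp(2*d) + 13*exp(d) + 42)^2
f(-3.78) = 0.02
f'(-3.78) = -0.00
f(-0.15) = 0.02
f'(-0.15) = -0.00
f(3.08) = 0.00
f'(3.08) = -0.00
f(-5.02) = 0.02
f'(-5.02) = -0.00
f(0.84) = 0.01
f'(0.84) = -0.01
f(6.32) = 0.00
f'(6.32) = -0.00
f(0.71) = 0.01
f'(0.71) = -0.01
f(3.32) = 0.00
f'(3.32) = -0.00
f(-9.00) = 0.02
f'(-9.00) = 0.00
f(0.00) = 0.02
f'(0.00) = 0.00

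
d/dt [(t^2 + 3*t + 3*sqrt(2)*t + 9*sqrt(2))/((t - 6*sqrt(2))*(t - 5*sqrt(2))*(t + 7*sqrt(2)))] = (-t^4 - 6*sqrt(2)*t^3 - 6*t^3 - 70*t^2 - 15*sqrt(2)*t^2 + 144*t + 840*sqrt(2)*t + 2520 + 2106*sqrt(2))/(t^6 - 8*sqrt(2)*t^5 - 156*t^4 + 1592*sqrt(2)*t^3 + 2116*t^2 - 78960*sqrt(2)*t + 352800)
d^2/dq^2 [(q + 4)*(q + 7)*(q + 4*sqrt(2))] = 6*q + 8*sqrt(2) + 22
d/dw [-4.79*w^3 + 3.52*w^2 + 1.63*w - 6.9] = -14.37*w^2 + 7.04*w + 1.63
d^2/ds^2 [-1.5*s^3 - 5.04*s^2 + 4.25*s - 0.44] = -9.0*s - 10.08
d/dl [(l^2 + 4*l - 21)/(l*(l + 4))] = 42*(l + 2)/(l^2*(l^2 + 8*l + 16))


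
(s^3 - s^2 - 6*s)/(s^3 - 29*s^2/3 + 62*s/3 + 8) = 3*s*(s^2 - s - 6)/(3*s^3 - 29*s^2 + 62*s + 24)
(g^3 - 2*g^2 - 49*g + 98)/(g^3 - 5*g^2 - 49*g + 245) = (g - 2)/(g - 5)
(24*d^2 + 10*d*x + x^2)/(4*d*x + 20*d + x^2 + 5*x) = (6*d + x)/(x + 5)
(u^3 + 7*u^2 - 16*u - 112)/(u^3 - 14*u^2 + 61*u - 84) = (u^2 + 11*u + 28)/(u^2 - 10*u + 21)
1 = 1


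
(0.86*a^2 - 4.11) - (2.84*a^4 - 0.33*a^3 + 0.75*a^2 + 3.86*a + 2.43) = -2.84*a^4 + 0.33*a^3 + 0.11*a^2 - 3.86*a - 6.54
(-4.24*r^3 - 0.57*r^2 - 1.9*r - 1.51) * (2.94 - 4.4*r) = 18.656*r^4 - 9.9576*r^3 + 6.6842*r^2 + 1.058*r - 4.4394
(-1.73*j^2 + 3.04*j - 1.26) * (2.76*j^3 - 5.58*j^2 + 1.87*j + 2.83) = -4.7748*j^5 + 18.0438*j^4 - 23.6759*j^3 + 7.8197*j^2 + 6.247*j - 3.5658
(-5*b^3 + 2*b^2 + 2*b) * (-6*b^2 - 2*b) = 30*b^5 - 2*b^4 - 16*b^3 - 4*b^2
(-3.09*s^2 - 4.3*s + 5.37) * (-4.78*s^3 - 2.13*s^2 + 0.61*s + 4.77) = 14.7702*s^5 + 27.1357*s^4 - 18.3945*s^3 - 28.8004*s^2 - 17.2353*s + 25.6149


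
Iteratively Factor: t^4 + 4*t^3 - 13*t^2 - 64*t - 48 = (t + 1)*(t^3 + 3*t^2 - 16*t - 48) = (t + 1)*(t + 3)*(t^2 - 16) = (t - 4)*(t + 1)*(t + 3)*(t + 4)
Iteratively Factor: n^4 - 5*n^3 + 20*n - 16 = (n - 4)*(n^3 - n^2 - 4*n + 4) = (n - 4)*(n - 2)*(n^2 + n - 2) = (n - 4)*(n - 2)*(n + 2)*(n - 1)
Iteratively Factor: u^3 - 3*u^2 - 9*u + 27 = (u + 3)*(u^2 - 6*u + 9) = (u - 3)*(u + 3)*(u - 3)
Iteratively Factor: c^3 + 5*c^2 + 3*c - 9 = (c - 1)*(c^2 + 6*c + 9) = (c - 1)*(c + 3)*(c + 3)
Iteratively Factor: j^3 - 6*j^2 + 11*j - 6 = (j - 2)*(j^2 - 4*j + 3) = (j - 3)*(j - 2)*(j - 1)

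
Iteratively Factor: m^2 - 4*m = (m - 4)*(m)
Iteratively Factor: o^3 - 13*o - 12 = (o - 4)*(o^2 + 4*o + 3) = (o - 4)*(o + 3)*(o + 1)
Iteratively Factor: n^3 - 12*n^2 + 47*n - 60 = (n - 3)*(n^2 - 9*n + 20) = (n - 5)*(n - 3)*(n - 4)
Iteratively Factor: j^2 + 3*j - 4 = (j - 1)*(j + 4)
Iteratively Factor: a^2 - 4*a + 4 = (a - 2)*(a - 2)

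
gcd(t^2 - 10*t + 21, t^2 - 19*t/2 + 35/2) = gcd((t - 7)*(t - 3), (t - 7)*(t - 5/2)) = t - 7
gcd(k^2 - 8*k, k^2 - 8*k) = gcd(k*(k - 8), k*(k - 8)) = k^2 - 8*k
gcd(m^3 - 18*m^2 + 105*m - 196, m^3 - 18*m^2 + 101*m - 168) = m - 7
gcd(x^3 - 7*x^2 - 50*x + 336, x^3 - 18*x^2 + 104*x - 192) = x^2 - 14*x + 48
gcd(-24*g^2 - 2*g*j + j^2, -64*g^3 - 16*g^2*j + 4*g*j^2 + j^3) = 4*g + j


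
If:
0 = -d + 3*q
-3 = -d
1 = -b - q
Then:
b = -2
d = 3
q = 1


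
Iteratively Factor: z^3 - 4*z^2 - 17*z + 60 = (z - 5)*(z^2 + z - 12) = (z - 5)*(z + 4)*(z - 3)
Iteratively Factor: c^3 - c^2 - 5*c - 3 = (c + 1)*(c^2 - 2*c - 3) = (c - 3)*(c + 1)*(c + 1)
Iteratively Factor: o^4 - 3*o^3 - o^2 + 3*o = (o + 1)*(o^3 - 4*o^2 + 3*o) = (o - 1)*(o + 1)*(o^2 - 3*o) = o*(o - 1)*(o + 1)*(o - 3)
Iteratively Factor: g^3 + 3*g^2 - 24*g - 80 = (g + 4)*(g^2 - g - 20) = (g - 5)*(g + 4)*(g + 4)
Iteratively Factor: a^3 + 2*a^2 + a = (a + 1)*(a^2 + a) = (a + 1)^2*(a)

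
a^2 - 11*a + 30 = (a - 6)*(a - 5)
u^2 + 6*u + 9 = (u + 3)^2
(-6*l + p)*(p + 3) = -6*l*p - 18*l + p^2 + 3*p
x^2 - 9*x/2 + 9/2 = (x - 3)*(x - 3/2)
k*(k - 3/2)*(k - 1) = k^3 - 5*k^2/2 + 3*k/2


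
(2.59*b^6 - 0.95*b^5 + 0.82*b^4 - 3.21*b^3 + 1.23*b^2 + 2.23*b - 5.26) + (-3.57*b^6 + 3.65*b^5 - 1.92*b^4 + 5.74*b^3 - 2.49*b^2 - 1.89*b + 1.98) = -0.98*b^6 + 2.7*b^5 - 1.1*b^4 + 2.53*b^3 - 1.26*b^2 + 0.34*b - 3.28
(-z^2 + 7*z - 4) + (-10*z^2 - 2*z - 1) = -11*z^2 + 5*z - 5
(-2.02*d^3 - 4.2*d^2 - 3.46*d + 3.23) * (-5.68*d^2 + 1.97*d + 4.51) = 11.4736*d^5 + 19.8766*d^4 + 2.2686*d^3 - 44.1046*d^2 - 9.2415*d + 14.5673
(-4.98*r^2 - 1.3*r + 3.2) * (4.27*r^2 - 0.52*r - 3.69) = -21.2646*r^4 - 2.9614*r^3 + 32.7162*r^2 + 3.133*r - 11.808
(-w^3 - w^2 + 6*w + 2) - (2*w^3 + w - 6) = -3*w^3 - w^2 + 5*w + 8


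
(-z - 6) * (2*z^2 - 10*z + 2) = -2*z^3 - 2*z^2 + 58*z - 12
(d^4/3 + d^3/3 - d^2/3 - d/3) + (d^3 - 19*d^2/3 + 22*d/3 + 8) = d^4/3 + 4*d^3/3 - 20*d^2/3 + 7*d + 8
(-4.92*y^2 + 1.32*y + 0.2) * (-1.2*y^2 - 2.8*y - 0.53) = 5.904*y^4 + 12.192*y^3 - 1.3284*y^2 - 1.2596*y - 0.106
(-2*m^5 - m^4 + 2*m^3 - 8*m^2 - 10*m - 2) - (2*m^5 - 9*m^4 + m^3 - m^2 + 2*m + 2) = -4*m^5 + 8*m^4 + m^3 - 7*m^2 - 12*m - 4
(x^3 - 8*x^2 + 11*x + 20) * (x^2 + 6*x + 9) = x^5 - 2*x^4 - 28*x^3 + 14*x^2 + 219*x + 180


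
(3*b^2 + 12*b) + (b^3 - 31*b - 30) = b^3 + 3*b^2 - 19*b - 30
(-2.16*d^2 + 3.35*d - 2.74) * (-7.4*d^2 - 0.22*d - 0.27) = 15.984*d^4 - 24.3148*d^3 + 20.1222*d^2 - 0.3017*d + 0.7398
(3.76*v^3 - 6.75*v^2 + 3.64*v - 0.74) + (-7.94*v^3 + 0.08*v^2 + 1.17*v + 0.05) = -4.18*v^3 - 6.67*v^2 + 4.81*v - 0.69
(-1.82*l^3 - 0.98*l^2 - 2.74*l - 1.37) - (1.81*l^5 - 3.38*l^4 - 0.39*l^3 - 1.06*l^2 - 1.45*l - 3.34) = -1.81*l^5 + 3.38*l^4 - 1.43*l^3 + 0.0800000000000001*l^2 - 1.29*l + 1.97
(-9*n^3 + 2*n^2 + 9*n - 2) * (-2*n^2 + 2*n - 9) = 18*n^5 - 22*n^4 + 67*n^3 + 4*n^2 - 85*n + 18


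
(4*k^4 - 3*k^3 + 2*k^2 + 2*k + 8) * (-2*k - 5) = -8*k^5 - 14*k^4 + 11*k^3 - 14*k^2 - 26*k - 40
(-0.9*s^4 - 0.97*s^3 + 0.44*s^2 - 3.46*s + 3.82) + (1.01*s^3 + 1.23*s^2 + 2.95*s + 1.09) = -0.9*s^4 + 0.04*s^3 + 1.67*s^2 - 0.51*s + 4.91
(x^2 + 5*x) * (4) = 4*x^2 + 20*x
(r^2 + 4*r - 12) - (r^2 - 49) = 4*r + 37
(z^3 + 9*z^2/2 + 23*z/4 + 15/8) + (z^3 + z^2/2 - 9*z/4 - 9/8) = 2*z^3 + 5*z^2 + 7*z/2 + 3/4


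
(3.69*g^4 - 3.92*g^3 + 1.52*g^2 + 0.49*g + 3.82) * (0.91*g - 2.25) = 3.3579*g^5 - 11.8697*g^4 + 10.2032*g^3 - 2.9741*g^2 + 2.3737*g - 8.595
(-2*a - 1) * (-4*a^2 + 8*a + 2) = 8*a^3 - 12*a^2 - 12*a - 2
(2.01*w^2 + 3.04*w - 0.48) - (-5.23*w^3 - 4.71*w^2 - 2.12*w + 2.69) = 5.23*w^3 + 6.72*w^2 + 5.16*w - 3.17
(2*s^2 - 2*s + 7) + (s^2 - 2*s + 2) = 3*s^2 - 4*s + 9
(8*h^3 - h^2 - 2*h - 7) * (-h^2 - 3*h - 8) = -8*h^5 - 23*h^4 - 59*h^3 + 21*h^2 + 37*h + 56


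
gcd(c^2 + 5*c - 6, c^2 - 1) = c - 1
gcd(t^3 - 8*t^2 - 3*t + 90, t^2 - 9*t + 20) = t - 5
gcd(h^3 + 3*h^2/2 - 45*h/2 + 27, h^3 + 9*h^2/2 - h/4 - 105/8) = h - 3/2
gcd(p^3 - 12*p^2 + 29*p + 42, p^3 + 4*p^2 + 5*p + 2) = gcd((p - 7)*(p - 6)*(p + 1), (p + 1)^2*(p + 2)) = p + 1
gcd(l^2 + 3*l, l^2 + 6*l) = l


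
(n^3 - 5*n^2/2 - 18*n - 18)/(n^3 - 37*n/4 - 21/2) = 2*(n - 6)/(2*n - 7)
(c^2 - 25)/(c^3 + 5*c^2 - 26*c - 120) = (c + 5)/(c^2 + 10*c + 24)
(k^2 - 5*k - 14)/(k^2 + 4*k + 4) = (k - 7)/(k + 2)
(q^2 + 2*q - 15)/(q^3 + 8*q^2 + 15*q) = (q - 3)/(q*(q + 3))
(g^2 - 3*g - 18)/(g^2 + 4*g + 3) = (g - 6)/(g + 1)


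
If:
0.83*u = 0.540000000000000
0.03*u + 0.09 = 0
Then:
No Solution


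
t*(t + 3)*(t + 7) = t^3 + 10*t^2 + 21*t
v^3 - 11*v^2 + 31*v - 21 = (v - 7)*(v - 3)*(v - 1)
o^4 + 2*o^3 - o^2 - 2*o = o*(o - 1)*(o + 1)*(o + 2)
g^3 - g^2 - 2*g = g*(g - 2)*(g + 1)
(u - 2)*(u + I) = u^2 - 2*u + I*u - 2*I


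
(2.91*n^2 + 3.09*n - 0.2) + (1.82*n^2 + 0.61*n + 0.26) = 4.73*n^2 + 3.7*n + 0.06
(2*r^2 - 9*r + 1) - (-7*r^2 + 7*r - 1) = 9*r^2 - 16*r + 2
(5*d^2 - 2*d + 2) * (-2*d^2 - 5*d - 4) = -10*d^4 - 21*d^3 - 14*d^2 - 2*d - 8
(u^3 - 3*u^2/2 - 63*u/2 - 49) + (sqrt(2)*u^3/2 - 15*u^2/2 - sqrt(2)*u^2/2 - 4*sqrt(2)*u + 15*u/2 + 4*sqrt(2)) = sqrt(2)*u^3/2 + u^3 - 9*u^2 - sqrt(2)*u^2/2 - 24*u - 4*sqrt(2)*u - 49 + 4*sqrt(2)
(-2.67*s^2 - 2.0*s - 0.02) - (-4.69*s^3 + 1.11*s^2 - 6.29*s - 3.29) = 4.69*s^3 - 3.78*s^2 + 4.29*s + 3.27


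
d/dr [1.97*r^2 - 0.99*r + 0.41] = 3.94*r - 0.99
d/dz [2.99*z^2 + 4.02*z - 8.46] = 5.98*z + 4.02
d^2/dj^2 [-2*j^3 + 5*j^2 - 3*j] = 10 - 12*j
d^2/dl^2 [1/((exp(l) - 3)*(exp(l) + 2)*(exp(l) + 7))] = (9*exp(5*l) + 66*exp(4*l) + 118*exp(3*l) + 144*exp(2*l) + 1177*exp(l) - 546)*exp(l)/(exp(9*l) + 18*exp(8*l) + 69*exp(7*l) - 378*exp(6*l) - 2409*exp(5*l) + 1782*exp(4*l) + 22751*exp(3*l) + 10458*exp(2*l) - 68796*exp(l) - 74088)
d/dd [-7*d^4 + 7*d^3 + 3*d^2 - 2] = d*(-28*d^2 + 21*d + 6)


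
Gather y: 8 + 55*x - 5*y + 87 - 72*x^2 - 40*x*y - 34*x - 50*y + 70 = -72*x^2 + 21*x + y*(-40*x - 55) + 165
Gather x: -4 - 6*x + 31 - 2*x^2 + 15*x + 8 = -2*x^2 + 9*x + 35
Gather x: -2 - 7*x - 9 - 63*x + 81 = 70 - 70*x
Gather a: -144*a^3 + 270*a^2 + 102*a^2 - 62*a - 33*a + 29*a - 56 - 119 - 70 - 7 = -144*a^3 + 372*a^2 - 66*a - 252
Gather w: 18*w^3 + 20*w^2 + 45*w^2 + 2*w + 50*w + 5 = 18*w^3 + 65*w^2 + 52*w + 5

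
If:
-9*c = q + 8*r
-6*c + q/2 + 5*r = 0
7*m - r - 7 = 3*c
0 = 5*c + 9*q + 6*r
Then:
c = 0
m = 1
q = 0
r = 0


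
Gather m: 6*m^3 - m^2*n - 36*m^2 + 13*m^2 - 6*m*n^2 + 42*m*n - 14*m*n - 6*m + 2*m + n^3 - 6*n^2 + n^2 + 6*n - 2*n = 6*m^3 + m^2*(-n - 23) + m*(-6*n^2 + 28*n - 4) + n^3 - 5*n^2 + 4*n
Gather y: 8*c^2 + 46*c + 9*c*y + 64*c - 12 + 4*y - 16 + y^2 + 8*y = 8*c^2 + 110*c + y^2 + y*(9*c + 12) - 28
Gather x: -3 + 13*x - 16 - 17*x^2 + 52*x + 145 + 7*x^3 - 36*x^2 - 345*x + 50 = 7*x^3 - 53*x^2 - 280*x + 176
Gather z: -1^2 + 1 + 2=2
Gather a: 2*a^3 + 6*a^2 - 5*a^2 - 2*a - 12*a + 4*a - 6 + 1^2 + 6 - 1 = 2*a^3 + a^2 - 10*a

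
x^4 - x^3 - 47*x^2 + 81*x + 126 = (x - 6)*(x - 3)*(x + 1)*(x + 7)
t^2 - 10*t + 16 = (t - 8)*(t - 2)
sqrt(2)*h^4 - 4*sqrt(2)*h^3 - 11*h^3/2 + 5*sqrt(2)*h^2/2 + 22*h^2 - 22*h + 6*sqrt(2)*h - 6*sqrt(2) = (h - 2)^2*(h - 3*sqrt(2))*(sqrt(2)*h + 1/2)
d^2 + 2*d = d*(d + 2)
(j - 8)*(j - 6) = j^2 - 14*j + 48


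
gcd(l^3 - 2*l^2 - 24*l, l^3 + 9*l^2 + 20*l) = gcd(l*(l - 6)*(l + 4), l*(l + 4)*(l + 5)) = l^2 + 4*l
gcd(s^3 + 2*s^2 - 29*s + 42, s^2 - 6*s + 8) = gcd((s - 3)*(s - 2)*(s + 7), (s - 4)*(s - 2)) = s - 2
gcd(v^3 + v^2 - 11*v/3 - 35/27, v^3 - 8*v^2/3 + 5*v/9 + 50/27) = v - 5/3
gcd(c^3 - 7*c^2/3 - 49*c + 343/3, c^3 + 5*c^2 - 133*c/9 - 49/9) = c^2 + 14*c/3 - 49/3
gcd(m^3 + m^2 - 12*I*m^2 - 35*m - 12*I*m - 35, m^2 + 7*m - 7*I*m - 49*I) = m - 7*I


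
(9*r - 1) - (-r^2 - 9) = r^2 + 9*r + 8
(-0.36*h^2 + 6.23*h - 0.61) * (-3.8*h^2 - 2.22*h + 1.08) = 1.368*h^4 - 22.8748*h^3 - 11.9014*h^2 + 8.0826*h - 0.6588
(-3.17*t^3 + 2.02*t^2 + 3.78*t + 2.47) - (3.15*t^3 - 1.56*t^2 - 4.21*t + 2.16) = -6.32*t^3 + 3.58*t^2 + 7.99*t + 0.31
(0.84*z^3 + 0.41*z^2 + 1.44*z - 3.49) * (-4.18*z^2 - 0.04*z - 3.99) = -3.5112*z^5 - 1.7474*z^4 - 9.3872*z^3 + 12.8947*z^2 - 5.606*z + 13.9251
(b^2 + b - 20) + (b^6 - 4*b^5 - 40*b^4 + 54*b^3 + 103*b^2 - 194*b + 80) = b^6 - 4*b^5 - 40*b^4 + 54*b^3 + 104*b^2 - 193*b + 60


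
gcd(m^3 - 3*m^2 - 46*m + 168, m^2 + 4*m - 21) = m + 7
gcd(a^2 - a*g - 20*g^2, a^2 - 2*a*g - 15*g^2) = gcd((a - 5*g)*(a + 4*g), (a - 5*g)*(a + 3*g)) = a - 5*g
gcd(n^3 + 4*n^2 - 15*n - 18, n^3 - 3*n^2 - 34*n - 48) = 1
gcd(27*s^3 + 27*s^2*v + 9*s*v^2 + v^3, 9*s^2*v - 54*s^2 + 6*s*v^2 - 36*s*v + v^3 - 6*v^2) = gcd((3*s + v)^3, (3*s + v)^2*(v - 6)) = 9*s^2 + 6*s*v + v^2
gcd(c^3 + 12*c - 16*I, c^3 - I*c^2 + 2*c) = c - 2*I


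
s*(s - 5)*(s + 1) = s^3 - 4*s^2 - 5*s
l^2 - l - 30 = (l - 6)*(l + 5)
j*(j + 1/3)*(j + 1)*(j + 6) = j^4 + 22*j^3/3 + 25*j^2/3 + 2*j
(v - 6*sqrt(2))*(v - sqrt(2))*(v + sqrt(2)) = v^3 - 6*sqrt(2)*v^2 - 2*v + 12*sqrt(2)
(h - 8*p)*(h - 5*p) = h^2 - 13*h*p + 40*p^2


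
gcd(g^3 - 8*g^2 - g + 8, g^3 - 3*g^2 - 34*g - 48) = g - 8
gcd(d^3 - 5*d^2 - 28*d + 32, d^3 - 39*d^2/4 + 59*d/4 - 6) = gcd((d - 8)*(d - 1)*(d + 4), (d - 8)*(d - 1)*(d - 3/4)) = d^2 - 9*d + 8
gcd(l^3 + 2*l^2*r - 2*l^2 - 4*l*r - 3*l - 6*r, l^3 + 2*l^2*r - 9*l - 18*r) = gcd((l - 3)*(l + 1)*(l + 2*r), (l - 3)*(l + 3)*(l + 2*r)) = l^2 + 2*l*r - 3*l - 6*r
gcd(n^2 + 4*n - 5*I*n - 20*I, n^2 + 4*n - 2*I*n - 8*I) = n + 4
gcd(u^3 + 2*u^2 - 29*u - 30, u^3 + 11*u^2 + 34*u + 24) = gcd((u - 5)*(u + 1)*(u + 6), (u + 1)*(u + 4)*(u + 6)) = u^2 + 7*u + 6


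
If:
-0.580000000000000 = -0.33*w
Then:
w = 1.76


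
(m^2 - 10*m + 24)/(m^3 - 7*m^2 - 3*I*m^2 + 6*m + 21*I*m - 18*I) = (m - 4)/(m^2 - m*(1 + 3*I) + 3*I)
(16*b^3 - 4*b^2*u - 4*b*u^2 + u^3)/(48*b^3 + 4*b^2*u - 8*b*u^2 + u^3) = (-2*b + u)/(-6*b + u)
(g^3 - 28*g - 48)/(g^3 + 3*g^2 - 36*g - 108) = (g^2 + 6*g + 8)/(g^2 + 9*g + 18)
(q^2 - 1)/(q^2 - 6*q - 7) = (q - 1)/(q - 7)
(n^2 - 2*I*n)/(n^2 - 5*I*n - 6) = n/(n - 3*I)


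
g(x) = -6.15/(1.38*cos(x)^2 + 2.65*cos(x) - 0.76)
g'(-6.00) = -0.97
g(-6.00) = -2.01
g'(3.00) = 0.02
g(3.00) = 3.03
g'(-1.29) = 3125.63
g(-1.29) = -76.54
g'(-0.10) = 0.32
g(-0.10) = -1.90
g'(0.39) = -1.48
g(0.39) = -2.14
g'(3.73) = 0.30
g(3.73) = 3.06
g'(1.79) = -7.62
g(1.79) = 4.84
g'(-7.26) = 16.02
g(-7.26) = -5.32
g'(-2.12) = 2.03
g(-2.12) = 3.48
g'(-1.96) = 3.71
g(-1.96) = 3.93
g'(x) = -6.15*(2.76*sin(x)*cos(x) + 2.65*sin(x))/(1.38*cos(x)^2 + 2.65*cos(x) - 0.76)^2 = -(16.974*cos(x) + 16.2975)*sin(x)/(1.38*cos(x)^2 + 2.65*cos(x) - 0.76)^2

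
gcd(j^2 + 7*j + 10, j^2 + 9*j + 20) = j + 5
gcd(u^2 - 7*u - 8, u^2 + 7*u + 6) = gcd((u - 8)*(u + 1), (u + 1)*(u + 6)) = u + 1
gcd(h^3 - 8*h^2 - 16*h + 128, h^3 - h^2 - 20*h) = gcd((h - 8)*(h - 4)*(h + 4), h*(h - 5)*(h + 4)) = h + 4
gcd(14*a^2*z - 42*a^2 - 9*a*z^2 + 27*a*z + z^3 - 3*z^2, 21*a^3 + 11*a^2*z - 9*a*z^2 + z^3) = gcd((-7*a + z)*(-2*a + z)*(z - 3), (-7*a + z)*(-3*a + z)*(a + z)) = -7*a + z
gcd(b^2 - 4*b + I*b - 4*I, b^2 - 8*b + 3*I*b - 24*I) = 1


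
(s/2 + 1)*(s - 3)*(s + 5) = s^3/2 + 2*s^2 - 11*s/2 - 15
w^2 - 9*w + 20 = (w - 5)*(w - 4)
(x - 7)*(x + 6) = x^2 - x - 42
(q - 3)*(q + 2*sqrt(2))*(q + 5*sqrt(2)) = q^3 - 3*q^2 + 7*sqrt(2)*q^2 - 21*sqrt(2)*q + 20*q - 60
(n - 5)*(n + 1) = n^2 - 4*n - 5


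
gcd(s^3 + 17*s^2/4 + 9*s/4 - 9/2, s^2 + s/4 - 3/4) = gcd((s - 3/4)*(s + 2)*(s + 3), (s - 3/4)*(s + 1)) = s - 3/4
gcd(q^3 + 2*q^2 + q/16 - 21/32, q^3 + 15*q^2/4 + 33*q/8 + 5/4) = 1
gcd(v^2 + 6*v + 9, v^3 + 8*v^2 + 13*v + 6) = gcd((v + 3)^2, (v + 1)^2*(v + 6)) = 1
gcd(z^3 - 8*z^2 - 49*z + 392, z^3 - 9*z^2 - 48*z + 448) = z^2 - z - 56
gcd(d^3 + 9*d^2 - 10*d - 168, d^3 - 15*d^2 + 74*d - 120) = d - 4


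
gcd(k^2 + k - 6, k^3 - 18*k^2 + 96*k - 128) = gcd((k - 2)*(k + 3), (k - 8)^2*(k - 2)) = k - 2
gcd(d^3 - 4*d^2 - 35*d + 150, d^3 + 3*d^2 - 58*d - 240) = d + 6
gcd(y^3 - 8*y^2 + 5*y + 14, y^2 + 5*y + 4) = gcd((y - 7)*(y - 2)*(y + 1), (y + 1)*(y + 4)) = y + 1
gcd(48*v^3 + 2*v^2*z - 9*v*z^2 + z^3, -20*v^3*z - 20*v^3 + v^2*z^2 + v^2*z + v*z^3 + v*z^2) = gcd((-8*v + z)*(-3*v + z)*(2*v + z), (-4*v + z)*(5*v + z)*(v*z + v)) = 1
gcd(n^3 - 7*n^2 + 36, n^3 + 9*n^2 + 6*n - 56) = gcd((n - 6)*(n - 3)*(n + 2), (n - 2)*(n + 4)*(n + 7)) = 1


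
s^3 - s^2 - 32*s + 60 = (s - 5)*(s - 2)*(s + 6)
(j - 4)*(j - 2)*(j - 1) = j^3 - 7*j^2 + 14*j - 8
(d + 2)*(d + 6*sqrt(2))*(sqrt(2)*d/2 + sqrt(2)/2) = sqrt(2)*d^3/2 + 3*sqrt(2)*d^2/2 + 6*d^2 + sqrt(2)*d + 18*d + 12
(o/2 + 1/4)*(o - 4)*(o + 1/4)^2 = o^4/2 - 3*o^3/2 - 59*o^2/32 - 39*o/64 - 1/16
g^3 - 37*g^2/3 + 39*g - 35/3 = (g - 7)*(g - 5)*(g - 1/3)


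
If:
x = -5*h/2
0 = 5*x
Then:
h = 0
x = 0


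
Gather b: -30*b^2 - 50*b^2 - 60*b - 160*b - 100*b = -80*b^2 - 320*b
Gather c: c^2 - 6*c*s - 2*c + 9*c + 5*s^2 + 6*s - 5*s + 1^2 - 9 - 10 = c^2 + c*(7 - 6*s) + 5*s^2 + s - 18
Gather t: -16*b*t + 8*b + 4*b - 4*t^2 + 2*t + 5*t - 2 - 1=12*b - 4*t^2 + t*(7 - 16*b) - 3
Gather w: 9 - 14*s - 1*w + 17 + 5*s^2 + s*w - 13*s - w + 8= 5*s^2 - 27*s + w*(s - 2) + 34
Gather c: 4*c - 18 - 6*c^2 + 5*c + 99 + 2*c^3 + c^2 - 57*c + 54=2*c^3 - 5*c^2 - 48*c + 135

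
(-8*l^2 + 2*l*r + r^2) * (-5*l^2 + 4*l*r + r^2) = 40*l^4 - 42*l^3*r - 5*l^2*r^2 + 6*l*r^3 + r^4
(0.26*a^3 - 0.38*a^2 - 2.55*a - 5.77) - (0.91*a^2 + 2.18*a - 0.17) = 0.26*a^3 - 1.29*a^2 - 4.73*a - 5.6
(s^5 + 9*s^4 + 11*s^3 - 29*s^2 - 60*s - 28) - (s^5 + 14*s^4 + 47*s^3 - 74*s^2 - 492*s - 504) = -5*s^4 - 36*s^3 + 45*s^2 + 432*s + 476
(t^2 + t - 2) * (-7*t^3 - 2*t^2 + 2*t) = -7*t^5 - 9*t^4 + 14*t^3 + 6*t^2 - 4*t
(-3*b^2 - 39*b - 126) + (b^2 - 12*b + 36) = -2*b^2 - 51*b - 90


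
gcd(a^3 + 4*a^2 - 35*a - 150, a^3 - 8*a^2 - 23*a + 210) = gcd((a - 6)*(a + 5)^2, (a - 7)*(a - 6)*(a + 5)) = a^2 - a - 30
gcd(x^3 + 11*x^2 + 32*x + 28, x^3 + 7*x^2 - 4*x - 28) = x^2 + 9*x + 14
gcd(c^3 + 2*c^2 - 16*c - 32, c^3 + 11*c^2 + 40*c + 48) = c + 4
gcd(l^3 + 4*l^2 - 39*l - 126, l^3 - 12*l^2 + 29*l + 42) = l - 6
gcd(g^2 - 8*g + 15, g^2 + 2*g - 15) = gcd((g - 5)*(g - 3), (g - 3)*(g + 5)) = g - 3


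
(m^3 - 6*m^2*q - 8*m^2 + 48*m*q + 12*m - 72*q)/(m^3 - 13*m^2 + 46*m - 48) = (m^2 - 6*m*q - 6*m + 36*q)/(m^2 - 11*m + 24)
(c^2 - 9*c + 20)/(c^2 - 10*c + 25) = (c - 4)/(c - 5)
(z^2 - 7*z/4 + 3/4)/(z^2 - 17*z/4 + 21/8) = 2*(z - 1)/(2*z - 7)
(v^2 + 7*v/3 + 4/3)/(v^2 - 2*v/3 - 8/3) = (v + 1)/(v - 2)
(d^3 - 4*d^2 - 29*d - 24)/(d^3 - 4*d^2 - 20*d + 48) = (d^3 - 4*d^2 - 29*d - 24)/(d^3 - 4*d^2 - 20*d + 48)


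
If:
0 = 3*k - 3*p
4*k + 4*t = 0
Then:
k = -t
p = -t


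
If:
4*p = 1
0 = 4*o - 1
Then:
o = 1/4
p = 1/4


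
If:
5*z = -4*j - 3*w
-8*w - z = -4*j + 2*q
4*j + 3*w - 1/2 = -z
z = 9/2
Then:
No Solution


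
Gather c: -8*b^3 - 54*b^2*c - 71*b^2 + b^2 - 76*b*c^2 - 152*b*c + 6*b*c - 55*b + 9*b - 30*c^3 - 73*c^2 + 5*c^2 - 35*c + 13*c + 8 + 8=-8*b^3 - 70*b^2 - 46*b - 30*c^3 + c^2*(-76*b - 68) + c*(-54*b^2 - 146*b - 22) + 16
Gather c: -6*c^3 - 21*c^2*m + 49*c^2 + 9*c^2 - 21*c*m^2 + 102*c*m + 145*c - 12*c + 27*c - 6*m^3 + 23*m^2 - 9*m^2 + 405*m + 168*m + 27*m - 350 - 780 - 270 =-6*c^3 + c^2*(58 - 21*m) + c*(-21*m^2 + 102*m + 160) - 6*m^3 + 14*m^2 + 600*m - 1400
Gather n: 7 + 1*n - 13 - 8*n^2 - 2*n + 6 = -8*n^2 - n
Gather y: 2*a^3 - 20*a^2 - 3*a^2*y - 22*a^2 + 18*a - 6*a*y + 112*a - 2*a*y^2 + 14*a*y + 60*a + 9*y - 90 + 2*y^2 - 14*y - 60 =2*a^3 - 42*a^2 + 190*a + y^2*(2 - 2*a) + y*(-3*a^2 + 8*a - 5) - 150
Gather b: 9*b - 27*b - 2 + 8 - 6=-18*b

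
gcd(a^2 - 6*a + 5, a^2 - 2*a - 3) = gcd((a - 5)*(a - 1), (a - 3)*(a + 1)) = 1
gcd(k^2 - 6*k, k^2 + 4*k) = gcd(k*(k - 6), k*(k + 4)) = k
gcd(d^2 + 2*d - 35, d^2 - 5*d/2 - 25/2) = d - 5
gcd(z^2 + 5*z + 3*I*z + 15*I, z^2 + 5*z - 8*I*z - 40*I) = z + 5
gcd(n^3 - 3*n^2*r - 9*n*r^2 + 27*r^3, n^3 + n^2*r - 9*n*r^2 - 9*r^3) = -n^2 + 9*r^2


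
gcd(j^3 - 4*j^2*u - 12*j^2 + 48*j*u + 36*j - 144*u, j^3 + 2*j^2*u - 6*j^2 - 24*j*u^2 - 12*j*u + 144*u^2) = -j^2 + 4*j*u + 6*j - 24*u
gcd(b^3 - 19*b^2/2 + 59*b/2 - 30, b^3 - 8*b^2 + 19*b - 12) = b^2 - 7*b + 12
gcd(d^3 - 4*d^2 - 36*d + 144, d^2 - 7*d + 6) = d - 6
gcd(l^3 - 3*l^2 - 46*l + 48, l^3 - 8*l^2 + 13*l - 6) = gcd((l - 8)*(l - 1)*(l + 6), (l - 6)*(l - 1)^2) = l - 1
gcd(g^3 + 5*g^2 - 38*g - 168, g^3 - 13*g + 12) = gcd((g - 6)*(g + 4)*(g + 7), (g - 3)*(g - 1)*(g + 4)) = g + 4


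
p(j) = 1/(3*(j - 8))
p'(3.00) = -0.01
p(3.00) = -0.07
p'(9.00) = -0.33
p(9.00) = 0.33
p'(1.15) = -0.01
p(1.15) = -0.05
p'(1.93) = -0.01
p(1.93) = -0.05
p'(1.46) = -0.01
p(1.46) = -0.05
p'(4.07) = -0.02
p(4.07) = -0.08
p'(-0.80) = -0.00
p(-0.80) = -0.04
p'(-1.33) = -0.00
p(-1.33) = -0.04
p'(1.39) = -0.01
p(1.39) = -0.05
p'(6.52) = -0.15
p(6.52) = -0.23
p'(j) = -1/(3*(j - 8)^2)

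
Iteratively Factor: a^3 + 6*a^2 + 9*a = (a + 3)*(a^2 + 3*a) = (a + 3)^2*(a)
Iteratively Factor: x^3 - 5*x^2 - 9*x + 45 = (x + 3)*(x^2 - 8*x + 15) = (x - 3)*(x + 3)*(x - 5)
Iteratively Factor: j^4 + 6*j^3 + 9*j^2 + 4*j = (j)*(j^3 + 6*j^2 + 9*j + 4) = j*(j + 4)*(j^2 + 2*j + 1) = j*(j + 1)*(j + 4)*(j + 1)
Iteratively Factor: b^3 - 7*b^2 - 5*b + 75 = (b - 5)*(b^2 - 2*b - 15) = (b - 5)^2*(b + 3)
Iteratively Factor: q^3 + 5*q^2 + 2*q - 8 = (q + 2)*(q^2 + 3*q - 4) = (q - 1)*(q + 2)*(q + 4)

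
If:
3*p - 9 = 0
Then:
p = 3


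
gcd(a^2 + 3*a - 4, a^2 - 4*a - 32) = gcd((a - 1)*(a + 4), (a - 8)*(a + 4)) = a + 4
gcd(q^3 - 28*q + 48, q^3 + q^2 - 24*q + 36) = q^2 + 4*q - 12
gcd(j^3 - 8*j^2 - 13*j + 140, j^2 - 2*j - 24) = j + 4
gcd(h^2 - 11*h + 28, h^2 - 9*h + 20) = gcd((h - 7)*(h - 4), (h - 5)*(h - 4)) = h - 4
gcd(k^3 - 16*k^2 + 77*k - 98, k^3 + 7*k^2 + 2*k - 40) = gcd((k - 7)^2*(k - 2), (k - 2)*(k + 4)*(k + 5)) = k - 2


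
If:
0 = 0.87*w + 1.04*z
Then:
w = -1.19540229885057*z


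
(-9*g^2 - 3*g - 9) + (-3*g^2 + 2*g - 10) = -12*g^2 - g - 19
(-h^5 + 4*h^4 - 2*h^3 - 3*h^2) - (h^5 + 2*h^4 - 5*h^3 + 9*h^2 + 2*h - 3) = -2*h^5 + 2*h^4 + 3*h^3 - 12*h^2 - 2*h + 3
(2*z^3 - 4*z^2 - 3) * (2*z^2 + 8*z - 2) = 4*z^5 + 8*z^4 - 36*z^3 + 2*z^2 - 24*z + 6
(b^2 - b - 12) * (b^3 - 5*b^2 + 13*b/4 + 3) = b^5 - 6*b^4 - 15*b^3/4 + 239*b^2/4 - 42*b - 36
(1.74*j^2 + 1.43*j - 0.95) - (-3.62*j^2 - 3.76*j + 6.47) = 5.36*j^2 + 5.19*j - 7.42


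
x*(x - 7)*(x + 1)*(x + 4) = x^4 - 2*x^3 - 31*x^2 - 28*x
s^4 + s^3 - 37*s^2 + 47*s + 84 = (s - 4)*(s - 3)*(s + 1)*(s + 7)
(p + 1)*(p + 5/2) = p^2 + 7*p/2 + 5/2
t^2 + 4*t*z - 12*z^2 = (t - 2*z)*(t + 6*z)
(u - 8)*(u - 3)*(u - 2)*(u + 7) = u^4 - 6*u^3 - 45*u^2 + 274*u - 336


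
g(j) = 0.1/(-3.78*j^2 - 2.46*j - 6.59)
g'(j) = 0.1*(7.56*j + 2.46)/(-3.78*j^2 - 2.46*j - 6.59)^2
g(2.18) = -0.00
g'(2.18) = 0.00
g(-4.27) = -0.00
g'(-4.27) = -0.00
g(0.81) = -0.01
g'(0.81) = 0.01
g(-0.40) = -0.02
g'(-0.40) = -0.00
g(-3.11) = -0.00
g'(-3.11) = -0.00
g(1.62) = -0.00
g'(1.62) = 0.00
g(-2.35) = -0.00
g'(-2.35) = -0.00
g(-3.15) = -0.00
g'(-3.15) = -0.00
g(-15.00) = -0.00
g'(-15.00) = -0.00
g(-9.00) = -0.00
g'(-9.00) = -0.00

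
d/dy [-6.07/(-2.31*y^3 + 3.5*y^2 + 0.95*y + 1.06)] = (-42.0651*y^2 + 42.49*y + 5.7665)/(-2.31*y^3 + 3.5*y^2 + 0.95*y + 1.06)^2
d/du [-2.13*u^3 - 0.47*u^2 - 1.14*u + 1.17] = -6.39*u^2 - 0.94*u - 1.14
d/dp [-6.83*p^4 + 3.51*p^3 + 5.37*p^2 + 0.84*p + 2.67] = -27.32*p^3 + 10.53*p^2 + 10.74*p + 0.84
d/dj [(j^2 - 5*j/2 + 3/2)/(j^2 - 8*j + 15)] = (-11*j^2 + 54*j - 51)/(2*(j^4 - 16*j^3 + 94*j^2 - 240*j + 225))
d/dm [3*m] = 3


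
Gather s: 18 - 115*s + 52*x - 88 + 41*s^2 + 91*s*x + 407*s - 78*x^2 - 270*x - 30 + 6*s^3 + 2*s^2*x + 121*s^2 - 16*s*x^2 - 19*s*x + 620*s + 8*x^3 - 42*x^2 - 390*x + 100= 6*s^3 + s^2*(2*x + 162) + s*(-16*x^2 + 72*x + 912) + 8*x^3 - 120*x^2 - 608*x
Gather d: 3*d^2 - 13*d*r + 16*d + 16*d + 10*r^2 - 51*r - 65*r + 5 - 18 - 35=3*d^2 + d*(32 - 13*r) + 10*r^2 - 116*r - 48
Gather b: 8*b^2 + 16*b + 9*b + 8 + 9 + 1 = 8*b^2 + 25*b + 18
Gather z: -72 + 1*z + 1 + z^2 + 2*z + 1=z^2 + 3*z - 70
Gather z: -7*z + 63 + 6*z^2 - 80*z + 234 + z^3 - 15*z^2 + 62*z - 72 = z^3 - 9*z^2 - 25*z + 225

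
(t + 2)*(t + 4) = t^2 + 6*t + 8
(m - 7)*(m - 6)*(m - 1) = m^3 - 14*m^2 + 55*m - 42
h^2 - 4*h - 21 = (h - 7)*(h + 3)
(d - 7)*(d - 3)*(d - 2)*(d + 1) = d^4 - 11*d^3 + 29*d^2 - d - 42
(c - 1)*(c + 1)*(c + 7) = c^3 + 7*c^2 - c - 7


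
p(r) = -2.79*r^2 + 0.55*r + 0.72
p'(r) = 0.55 - 5.58*r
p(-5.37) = -82.69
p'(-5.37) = 30.51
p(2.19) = -11.46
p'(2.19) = -11.67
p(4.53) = -54.04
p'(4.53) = -24.73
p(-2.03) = -11.89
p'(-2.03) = 11.88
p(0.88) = -0.96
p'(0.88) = -4.36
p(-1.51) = -6.47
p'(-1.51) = 8.98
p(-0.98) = -2.50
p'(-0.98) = 6.02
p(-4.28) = -52.74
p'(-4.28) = 24.43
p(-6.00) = -103.02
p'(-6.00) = 34.03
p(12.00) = -394.44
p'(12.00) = -66.41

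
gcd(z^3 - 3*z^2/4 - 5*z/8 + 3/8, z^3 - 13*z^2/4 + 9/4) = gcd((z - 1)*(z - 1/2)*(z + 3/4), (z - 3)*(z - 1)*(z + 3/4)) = z^2 - z/4 - 3/4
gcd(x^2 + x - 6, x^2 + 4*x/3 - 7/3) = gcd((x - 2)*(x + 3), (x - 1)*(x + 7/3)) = 1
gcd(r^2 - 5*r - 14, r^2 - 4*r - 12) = r + 2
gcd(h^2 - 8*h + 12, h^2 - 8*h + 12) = h^2 - 8*h + 12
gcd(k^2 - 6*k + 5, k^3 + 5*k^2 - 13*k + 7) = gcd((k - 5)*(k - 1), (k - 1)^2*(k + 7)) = k - 1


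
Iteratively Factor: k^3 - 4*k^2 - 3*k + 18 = (k + 2)*(k^2 - 6*k + 9) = (k - 3)*(k + 2)*(k - 3)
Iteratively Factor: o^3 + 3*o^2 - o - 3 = (o + 3)*(o^2 - 1) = (o - 1)*(o + 3)*(o + 1)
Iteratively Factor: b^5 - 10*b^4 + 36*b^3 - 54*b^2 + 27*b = (b - 1)*(b^4 - 9*b^3 + 27*b^2 - 27*b) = b*(b - 1)*(b^3 - 9*b^2 + 27*b - 27) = b*(b - 3)*(b - 1)*(b^2 - 6*b + 9) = b*(b - 3)^2*(b - 1)*(b - 3)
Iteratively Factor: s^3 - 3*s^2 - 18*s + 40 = (s + 4)*(s^2 - 7*s + 10) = (s - 2)*(s + 4)*(s - 5)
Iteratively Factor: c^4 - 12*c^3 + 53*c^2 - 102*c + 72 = (c - 4)*(c^3 - 8*c^2 + 21*c - 18) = (c - 4)*(c - 3)*(c^2 - 5*c + 6) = (c - 4)*(c - 3)*(c - 2)*(c - 3)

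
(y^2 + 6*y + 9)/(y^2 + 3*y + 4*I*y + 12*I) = (y + 3)/(y + 4*I)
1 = 1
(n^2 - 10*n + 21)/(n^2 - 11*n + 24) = (n - 7)/(n - 8)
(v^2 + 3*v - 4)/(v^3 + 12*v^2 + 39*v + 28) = (v - 1)/(v^2 + 8*v + 7)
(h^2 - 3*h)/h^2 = (h - 3)/h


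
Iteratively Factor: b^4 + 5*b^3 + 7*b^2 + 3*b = (b + 3)*(b^3 + 2*b^2 + b) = (b + 1)*(b + 3)*(b^2 + b) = (b + 1)^2*(b + 3)*(b)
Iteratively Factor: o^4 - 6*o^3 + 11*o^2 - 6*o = (o - 2)*(o^3 - 4*o^2 + 3*o) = (o - 2)*(o - 1)*(o^2 - 3*o) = (o - 3)*(o - 2)*(o - 1)*(o)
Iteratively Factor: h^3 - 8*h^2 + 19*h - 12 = (h - 1)*(h^2 - 7*h + 12) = (h - 3)*(h - 1)*(h - 4)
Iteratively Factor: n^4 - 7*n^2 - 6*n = (n - 3)*(n^3 + 3*n^2 + 2*n) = (n - 3)*(n + 1)*(n^2 + 2*n) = n*(n - 3)*(n + 1)*(n + 2)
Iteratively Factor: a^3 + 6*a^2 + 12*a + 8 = (a + 2)*(a^2 + 4*a + 4) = (a + 2)^2*(a + 2)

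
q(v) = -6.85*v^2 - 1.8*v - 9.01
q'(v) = -13.7*v - 1.8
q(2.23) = -47.09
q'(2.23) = -32.35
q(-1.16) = -16.14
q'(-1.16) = 14.09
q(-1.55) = -22.68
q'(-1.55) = 19.44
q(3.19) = -84.46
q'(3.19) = -45.50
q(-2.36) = -42.91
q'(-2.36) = 30.53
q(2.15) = -44.54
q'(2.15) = -31.26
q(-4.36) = -131.38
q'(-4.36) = 57.93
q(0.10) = -9.26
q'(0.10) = -3.17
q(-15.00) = -1523.26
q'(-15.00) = 203.70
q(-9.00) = -547.66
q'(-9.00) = 121.50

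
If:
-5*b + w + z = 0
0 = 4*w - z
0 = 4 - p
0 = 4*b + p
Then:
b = -1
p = 4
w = -1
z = -4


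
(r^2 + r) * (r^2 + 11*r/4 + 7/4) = r^4 + 15*r^3/4 + 9*r^2/2 + 7*r/4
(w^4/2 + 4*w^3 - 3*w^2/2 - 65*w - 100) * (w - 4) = w^5/2 + 2*w^4 - 35*w^3/2 - 59*w^2 + 160*w + 400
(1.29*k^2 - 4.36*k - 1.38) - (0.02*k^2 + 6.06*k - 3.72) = 1.27*k^2 - 10.42*k + 2.34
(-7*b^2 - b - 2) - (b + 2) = -7*b^2 - 2*b - 4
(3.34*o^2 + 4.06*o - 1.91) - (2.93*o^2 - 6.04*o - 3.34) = 0.41*o^2 + 10.1*o + 1.43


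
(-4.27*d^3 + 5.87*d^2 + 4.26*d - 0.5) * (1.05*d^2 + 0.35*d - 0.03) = -4.4835*d^5 + 4.669*d^4 + 6.6556*d^3 + 0.7899*d^2 - 0.3028*d + 0.015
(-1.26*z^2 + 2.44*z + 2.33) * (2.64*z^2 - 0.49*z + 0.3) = -3.3264*z^4 + 7.059*z^3 + 4.5776*z^2 - 0.4097*z + 0.699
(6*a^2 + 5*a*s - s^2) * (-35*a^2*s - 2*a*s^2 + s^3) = -210*a^4*s - 187*a^3*s^2 + 31*a^2*s^3 + 7*a*s^4 - s^5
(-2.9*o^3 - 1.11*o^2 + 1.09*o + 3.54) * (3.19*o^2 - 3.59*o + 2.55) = -9.251*o^5 + 6.8701*o^4 + 0.0670000000000006*o^3 + 4.549*o^2 - 9.9291*o + 9.027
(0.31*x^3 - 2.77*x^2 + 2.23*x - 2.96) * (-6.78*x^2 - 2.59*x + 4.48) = -2.1018*x^5 + 17.9777*x^4 - 6.5563*x^3 + 1.8835*x^2 + 17.6568*x - 13.2608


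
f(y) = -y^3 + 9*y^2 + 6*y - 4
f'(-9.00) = -399.00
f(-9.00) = 1400.00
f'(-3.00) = -75.00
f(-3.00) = 86.00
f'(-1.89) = -38.74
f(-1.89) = 23.56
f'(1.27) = 24.02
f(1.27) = 16.09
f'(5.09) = 19.90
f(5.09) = 127.84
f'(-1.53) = -28.56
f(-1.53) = 11.47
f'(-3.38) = -89.11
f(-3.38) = 117.15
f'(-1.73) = -34.12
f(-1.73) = 17.73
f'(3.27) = 32.78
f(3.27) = 76.89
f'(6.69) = -7.85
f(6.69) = 139.53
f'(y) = -3*y^2 + 18*y + 6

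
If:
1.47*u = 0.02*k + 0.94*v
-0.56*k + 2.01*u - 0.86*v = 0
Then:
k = 0.798467432950192*v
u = 0.650319284802043*v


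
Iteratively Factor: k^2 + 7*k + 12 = (k + 3)*(k + 4)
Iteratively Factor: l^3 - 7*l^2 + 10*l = (l - 5)*(l^2 - 2*l) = (l - 5)*(l - 2)*(l)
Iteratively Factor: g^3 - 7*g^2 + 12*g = (g - 4)*(g^2 - 3*g) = g*(g - 4)*(g - 3)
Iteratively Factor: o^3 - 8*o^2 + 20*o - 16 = (o - 4)*(o^2 - 4*o + 4) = (o - 4)*(o - 2)*(o - 2)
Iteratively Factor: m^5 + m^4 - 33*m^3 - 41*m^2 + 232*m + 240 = (m + 4)*(m^4 - 3*m^3 - 21*m^2 + 43*m + 60) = (m - 3)*(m + 4)*(m^3 - 21*m - 20) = (m - 5)*(m - 3)*(m + 4)*(m^2 + 5*m + 4) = (m - 5)*(m - 3)*(m + 4)^2*(m + 1)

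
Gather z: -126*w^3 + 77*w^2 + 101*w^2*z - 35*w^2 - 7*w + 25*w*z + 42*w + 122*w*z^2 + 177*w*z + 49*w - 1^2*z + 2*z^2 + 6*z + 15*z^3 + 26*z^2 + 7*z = -126*w^3 + 42*w^2 + 84*w + 15*z^3 + z^2*(122*w + 28) + z*(101*w^2 + 202*w + 12)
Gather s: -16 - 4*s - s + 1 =-5*s - 15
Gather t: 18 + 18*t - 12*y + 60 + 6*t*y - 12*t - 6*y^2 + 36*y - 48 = t*(6*y + 6) - 6*y^2 + 24*y + 30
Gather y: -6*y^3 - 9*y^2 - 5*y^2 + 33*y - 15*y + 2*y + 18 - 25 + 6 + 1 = -6*y^3 - 14*y^2 + 20*y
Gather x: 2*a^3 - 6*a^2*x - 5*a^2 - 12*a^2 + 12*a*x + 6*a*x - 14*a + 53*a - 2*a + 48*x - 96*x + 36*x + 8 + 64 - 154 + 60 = 2*a^3 - 17*a^2 + 37*a + x*(-6*a^2 + 18*a - 12) - 22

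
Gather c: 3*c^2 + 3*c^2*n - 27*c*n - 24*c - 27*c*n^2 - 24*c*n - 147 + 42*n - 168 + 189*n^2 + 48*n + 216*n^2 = c^2*(3*n + 3) + c*(-27*n^2 - 51*n - 24) + 405*n^2 + 90*n - 315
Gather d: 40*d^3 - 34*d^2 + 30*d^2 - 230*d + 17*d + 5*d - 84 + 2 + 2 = 40*d^3 - 4*d^2 - 208*d - 80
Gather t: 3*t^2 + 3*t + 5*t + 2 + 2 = 3*t^2 + 8*t + 4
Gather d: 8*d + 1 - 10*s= 8*d - 10*s + 1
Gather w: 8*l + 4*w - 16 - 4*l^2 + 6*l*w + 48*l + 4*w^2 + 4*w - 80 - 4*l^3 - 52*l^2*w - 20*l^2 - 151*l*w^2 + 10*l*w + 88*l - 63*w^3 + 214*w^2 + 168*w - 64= -4*l^3 - 24*l^2 + 144*l - 63*w^3 + w^2*(218 - 151*l) + w*(-52*l^2 + 16*l + 176) - 160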